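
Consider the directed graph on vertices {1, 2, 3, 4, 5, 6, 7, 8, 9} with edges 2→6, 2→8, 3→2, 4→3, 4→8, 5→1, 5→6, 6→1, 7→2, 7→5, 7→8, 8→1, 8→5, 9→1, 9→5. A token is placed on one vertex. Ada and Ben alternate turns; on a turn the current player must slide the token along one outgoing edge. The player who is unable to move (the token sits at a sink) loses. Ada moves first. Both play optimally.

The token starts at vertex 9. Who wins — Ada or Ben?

Ada wins.

Compute win/loss labels from the base case upward. A position with no move is L. Any other position is W if it can reach an L in one move, else L.
Every edge goes from a vertex to one that appears earlier in the order 1, 6, 5, 9, 8, 2, 3, 4, 7, so processing vertices in that order labels each vertex after all of its successors.
1: no outgoing edge → L
6: →1(L), so W
5: →1(L), so W
9: →1(L), so W
8: →1(L), so W
2: →8(W), 6(W) — all W, so L
3: →2(L), so W
4: →3(W), 8(W) — all W, so L
7: →2(L), so W
From 9 Ada can move to 1, reaching an L position.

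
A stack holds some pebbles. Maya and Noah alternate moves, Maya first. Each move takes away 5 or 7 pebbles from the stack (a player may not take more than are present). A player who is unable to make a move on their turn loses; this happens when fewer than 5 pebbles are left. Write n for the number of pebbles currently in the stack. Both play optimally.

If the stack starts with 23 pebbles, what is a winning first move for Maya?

Compute win/loss labels from the base case upward. A position with no move is L. Any other position is W if it can reach an L in one move, else L.
n=0: no move → L
n=1: no move → L
n=2: no move → L
n=3: no move → L
n=4: no move → L
n=5: →0(L), so W
n=6: →1(L), so W
n=7: →2(L), so W
n=8: →3(L), so W
n=9: →4(L), so W
n=10: →3(L), so W
n=11: →4(L), so W
n=12: →7(W), 5(W) — all W, so L
n=13: →8(W), 6(W) — all W, so L
n=14: →9(W), 7(W) — all W, so L
n=15: →10(W), 8(W) — all W, so L
n=16: →11(W), 9(W) — all W, so L
n=17: →12(L), so W
n=18: →13(L), so W
n=19: →14(L), so W
n=20: →15(L), so W
n=21: →16(L), so W
n=22: →15(L), so W
n=23: →16(L), so W
From 23, the L positions reachable in one move are: 16.

Remove 7, leaving 16.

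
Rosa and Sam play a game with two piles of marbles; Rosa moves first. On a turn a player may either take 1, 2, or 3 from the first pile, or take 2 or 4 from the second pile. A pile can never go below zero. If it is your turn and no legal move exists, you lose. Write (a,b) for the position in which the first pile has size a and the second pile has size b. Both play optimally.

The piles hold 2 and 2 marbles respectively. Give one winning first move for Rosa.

Move to (1,2).

Use the standard recursion: the mover loses at a terminal position; elsewhere, the mover wins exactly when some move hands the opponent an L position.
No move ever increases a pile, so every position that can arise here has a ≤ 2 and b ≤ 2; it is enough to label the cells with 0 ≤ a ≤ 2 and 0 ≤ b ≤ 2.
Every move lowers a or b (never raises either), so fill the grid row by row in increasing a, and left to right within a row: each cell's successors are then already labelled.
      b=0  b=1  b=2
a=0:    L    L    W
a=1:    W    W    L
a=2:    W    W    W
Cells with no legal move (terminal, hence L): (0,0), (0,1).
The remaining L cells, each justified by listing all of its moves:
(1,2): L (options (0,2)(W), (1,0)(W) are all W)
Every other cell has at least one move into one of the L cells above, so it is W.
From (2,2), the L positions reachable in one move are: (1,2).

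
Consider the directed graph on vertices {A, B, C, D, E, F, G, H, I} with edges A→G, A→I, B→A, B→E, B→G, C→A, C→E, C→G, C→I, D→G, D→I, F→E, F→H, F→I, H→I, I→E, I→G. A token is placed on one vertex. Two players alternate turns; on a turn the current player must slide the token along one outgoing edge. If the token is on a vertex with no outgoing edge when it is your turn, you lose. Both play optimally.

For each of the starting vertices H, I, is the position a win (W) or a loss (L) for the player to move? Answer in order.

H: L, I: W

Positions with no move are L. A position that does have a move is losing for the player to move precisely when every available move leads to a winning position for the opponent. Fill in the labels:
Every edge goes from a vertex to one that appears earlier in the order G, E, I, A, C, B, D, H, F, so processing vertices in that order labels each vertex after all of its successors.
G: no outgoing edge → L
E: no outgoing edge → L
I: reaches L-position E → W
A: reaches L-position G → W
C: reaches L-position E → W
B: reaches L-position E → W
D: reaches L-position G → W
H: only reaches I(W), which is W → L
F: reaches L-position H → W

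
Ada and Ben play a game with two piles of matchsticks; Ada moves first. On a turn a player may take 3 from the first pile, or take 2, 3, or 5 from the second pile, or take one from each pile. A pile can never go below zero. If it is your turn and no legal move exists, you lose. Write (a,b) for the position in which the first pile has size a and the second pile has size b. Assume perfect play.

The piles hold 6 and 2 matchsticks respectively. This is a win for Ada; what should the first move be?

Use the standard recursion: the mover loses at a terminal position; elsewhere, the mover wins exactly when some move hands the opponent an L position.
No move ever increases a pile, so every position that can arise here has a ≤ 6 and b ≤ 2; it is enough to label the cells with 0 ≤ a ≤ 6 and 0 ≤ b ≤ 2.
Every move lowers a or b (never raises either), so fill the grid row by row in increasing a, and left to right within a row: each cell's successors are then already labelled.
      b=0  b=1  b=2
a=0:    L    L    W
a=1:    L    W    W
a=2:    L    W    W
a=3:    W    W    L
a=4:    W    L    L
a=5:    W    L    W
a=6:    L    L    W
Cells with no legal move (terminal, hence L): (0,0), (0,1), (1,0), (2,0).
The remaining L cells, each justified by listing all of its moves:
(3,2): L (options (0,2)(W), (3,0)(W), (2,1)(W) are all W)
(4,1): L (options (1,1)(W), (3,0)(W) are all W)
(4,2): L (options (1,2)(W), (4,0)(W), (3,1)(W) are all W)
(5,1): L (options (2,1)(W), (4,0)(W) are all W)
(6,0): L (sole option (3,0)(W) is W)
(6,1): L (options (3,1)(W), (5,0)(W) are all W)
Every other cell has at least one move into one of the L cells above, so it is W.
From (6,2), the L positions reachable in one move are: (3,2), (6,0), (5,1). Any move reaching one of these is winning.

Move to (3,2).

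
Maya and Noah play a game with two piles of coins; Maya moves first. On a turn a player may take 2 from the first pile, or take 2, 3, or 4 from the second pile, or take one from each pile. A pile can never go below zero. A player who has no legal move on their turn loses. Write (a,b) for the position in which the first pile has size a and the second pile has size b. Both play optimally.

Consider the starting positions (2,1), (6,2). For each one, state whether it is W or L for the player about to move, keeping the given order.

(2,1): W, (6,2): L

Positions with no move are L. A position that does have a move is losing for the player to move precisely when every available move leads to a winning position for the opponent. Fill in the labels:
No move ever increases a pile, so every position that can arise here has a ≤ 6 and b ≤ 2; it is enough to label the cells with 0 ≤ a ≤ 6 and 0 ≤ b ≤ 2.
Every move lowers a or b (never raises either), so fill the grid row by row in increasing a, and left to right within a row: each cell's successors are then already labelled.
      b=0  b=1  b=2
a=0:    L    L    W
a=1:    L    W    W
a=2:    W    W    L
a=3:    W    L    L
a=4:    L    L    W
a=5:    L    W    W
a=6:    W    W    L
Cells with no legal move (terminal, hence L): (0,0), (0,1), (1,0).
The remaining L cells, each justified by listing all of its moves:
(2,2): L (options (0,2)(W), (2,0)(W), (1,1)(W) are all W)
(3,1): L (options (1,1)(W), (2,0)(W) are all W)
(3,2): L (options (1,2)(W), (3,0)(W), (2,1)(W) are all W)
(4,0): L (sole option (2,0)(W) is W)
(4,1): L (options (2,1)(W), (3,0)(W) are all W)
(5,0): L (sole option (3,0)(W) is W)
(6,2): L (options (4,2)(W), (6,0)(W), (5,1)(W) are all W)
Every other cell has at least one move into one of the L cells above, so it is W.
(2,1): the move to (0,1) reaches an L cell, so W
(6,2): one of the L cells justified above, so L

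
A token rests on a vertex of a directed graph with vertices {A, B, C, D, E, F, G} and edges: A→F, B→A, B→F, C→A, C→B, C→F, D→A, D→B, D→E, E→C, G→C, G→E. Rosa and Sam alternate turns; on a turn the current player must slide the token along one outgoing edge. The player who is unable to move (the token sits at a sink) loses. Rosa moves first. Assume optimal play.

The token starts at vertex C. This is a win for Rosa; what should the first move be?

Move to F.

Positions with no move are L. A position that does have a move is losing for the player to move precisely when every available move leads to a winning position for the opponent. Fill in the labels:
Every edge goes from a vertex to one that appears earlier in the order F, A, B, C, E, G, D, so processing vertices in that order labels each vertex after all of its successors.
F: no outgoing edge → L
A: →F(L), so W
B: →F(L), so W
C: →F(L), so W
E: →C(W) only, which is W, so L
G: →E(L), so W
D: →E(L), so W
From C, the L positions reachable in one move are: F.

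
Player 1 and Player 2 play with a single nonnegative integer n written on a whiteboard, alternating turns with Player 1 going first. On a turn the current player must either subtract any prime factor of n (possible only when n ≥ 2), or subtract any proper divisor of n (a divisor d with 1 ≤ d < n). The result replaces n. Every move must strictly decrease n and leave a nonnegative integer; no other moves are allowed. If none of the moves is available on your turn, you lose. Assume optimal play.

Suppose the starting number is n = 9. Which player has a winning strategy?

Positions with no move are L. A position that does have a move is losing for the player to move precisely when every available move leads to a winning position for the opponent. Fill in the labels:
n=0: no move → L
n=1: no move → L
n=2: →0(L), so W
n=3: →0(L), so W
n=4: →2(W), 3(W) — all W, so L
n=5: →0(L), so W
n=6: →4(L), so W
n=7: →0(L), so W
n=8: →4(L), so W
n=9: →6(W), 8(W) — all W, so L
Every move from 9 reaches a W position, so the mover loses.

Player 2 wins.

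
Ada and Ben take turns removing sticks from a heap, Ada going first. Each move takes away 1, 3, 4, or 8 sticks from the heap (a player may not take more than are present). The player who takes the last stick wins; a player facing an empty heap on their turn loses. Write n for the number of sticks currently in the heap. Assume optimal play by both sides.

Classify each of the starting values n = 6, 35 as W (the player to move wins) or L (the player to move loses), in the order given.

Work bottom-up. With no move the player to move loses. Otherwise the position is W if at least one move leads to an L position for the opponent, and L if every move leads to a W.
n=0: no move → L
n=1: reaches L-position 0 → W
n=2: only reaches 1(W), which is W → L
n=3: reaches L-position 2 → W
n=4: reaches L-position 0 → W
n=5: reaches L-position 2 → W
n=6: reaches L-position 2 → W
n=7: only reaches 6(W), 4(W), 3(W), all W → L
n=8: reaches L-position 7 → W
n=9: only reaches 8(W), 6(W), 5(W), 1(W), all W → L
n=10: reaches L-position 9 → W
n=11: reaches L-position 7 → W
n=12: reaches L-position 9 → W
n=13: reaches L-position 9 → W
n=14: only reaches 13(W), 11(W), 10(W), 6(W), all W → L
n=15: reaches L-position 14 → W
n=16: only reaches 15(W), 13(W), 12(W), 8(W), all W → L
n=17: reaches L-position 16 → W
n=18: reaches L-position 14 → W
n=19: reaches L-position 16 → W
n=20: reaches L-position 16 → W
n=21: only reaches 20(W), 18(W), 17(W), 13(W), all W → L
n=22: reaches L-position 21 → W
n=23: only reaches 22(W), 20(W), 19(W), 15(W), all W → L
n=24: reaches L-position 23 → W
n=25: reaches L-position 21 → W
n=26: reaches L-position 23 → W
n=27: reaches L-position 23 → W
n=28: only reaches 27(W), 25(W), 24(W), 20(W), all W → L
n=29: reaches L-position 28 → W
n=30: only reaches 29(W), 27(W), 26(W), 22(W), all W → L
n=31: reaches L-position 30 → W
n=32: reaches L-position 28 → W
n=33: reaches L-position 30 → W
n=34: reaches L-position 30 → W
n=35: only reaches 34(W), 32(W), 31(W), 27(W), all W → L

6: W, 35: L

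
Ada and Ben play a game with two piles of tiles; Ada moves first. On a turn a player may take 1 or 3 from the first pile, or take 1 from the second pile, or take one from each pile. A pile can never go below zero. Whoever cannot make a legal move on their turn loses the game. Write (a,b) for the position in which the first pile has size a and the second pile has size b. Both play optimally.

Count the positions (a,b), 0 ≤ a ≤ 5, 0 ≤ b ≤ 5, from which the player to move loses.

Build the W/L table. Terminal = L. A non-terminal position is W if it has a move to some L; otherwise it is L.
Every move lowers a or b (never raises either), so fill the grid row by row in increasing a, and left to right within a row: each cell's successors are then already labelled.
      b=0  b=1  b=2  b=3  b=4  b=5
a=0:    L    W    L    W    L    W
a=1:    W    W    W    W    W    W
a=2:    L    W    L    W    L    W
a=3:    W    W    W    W    W    W
a=4:    L    W    L    W    L    W
a=5:    W    W    W    W    W    W
Cells with no legal move (terminal, hence L): (0,0).
The remaining L cells, each justified by listing all of its moves:
(0,2): L (sole option (0,1)(W) is W)
(0,4): L (sole option (0,3)(W) is W)
(2,0): L (sole option (1,0)(W) is W)
(2,2): L (options (1,2)(W), (2,1)(W), (1,1)(W) are all W)
(2,4): L (options (1,4)(W), (2,3)(W), (1,3)(W) are all W)
(4,0): L (options (3,0)(W), (1,0)(W) are all W)
(4,2): L (options (3,2)(W), (1,2)(W), (4,1)(W), (3,1)(W) are all W)
(4,4): L (options (3,4)(W), (1,4)(W), (4,3)(W), (3,3)(W) are all W)
Every other cell has at least one move into one of the L cells above, so it is W.
L cells per row: a=0: 3, a=1: 0, a=2: 3, a=3: 0, a=4: 3, a=5: 0; total 9.

9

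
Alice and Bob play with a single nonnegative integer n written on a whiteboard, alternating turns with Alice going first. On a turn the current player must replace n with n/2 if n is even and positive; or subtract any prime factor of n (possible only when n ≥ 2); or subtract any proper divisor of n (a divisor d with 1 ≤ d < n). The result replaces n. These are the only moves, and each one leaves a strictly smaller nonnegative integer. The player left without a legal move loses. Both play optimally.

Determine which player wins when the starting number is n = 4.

Bob wins.

Build the W/L table. Terminal = L. A non-terminal position is W if it has a move to some L; otherwise it is L.
n=0: no move → L
n=1: no move → L
n=2: reaches L-position 0 → W
n=3: reaches L-position 0 → W
n=4: only reaches 2(W), 3(W), all W → L
Every move from 4 reaches a W position, so the mover loses.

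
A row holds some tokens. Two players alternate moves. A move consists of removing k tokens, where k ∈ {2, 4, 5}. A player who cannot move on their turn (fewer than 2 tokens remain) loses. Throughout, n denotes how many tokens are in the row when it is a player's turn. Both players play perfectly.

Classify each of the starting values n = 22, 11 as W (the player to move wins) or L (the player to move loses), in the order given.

Build the W/L table. Terminal = L. A non-terminal position is W if it has a move to some L; otherwise it is L.
n=0: no move → L
n=1: no move → L
n=2: →0(L), so W
n=3: →1(L), so W
n=4: →0(L), so W
n=5: →1(L), so W
n=6: →1(L), so W
n=7: →5(W), 3(W), 2(W) — all W, so L
n=8: →6(W), 4(W), 3(W) — all W, so L
n=9: →7(L), so W
n=10: →8(L), so W
n=11: →7(L), so W
n=12: →8(L), so W
n=13: →8(L), so W
n=14: →12(W), 10(W), 9(W) — all W, so L
n=15: →13(W), 11(W), 10(W) — all W, so L
n=16: →14(L), so W
n=17: →15(L), so W
n=18: →14(L), so W
n=19: →15(L), so W
n=20: →15(L), so W
n=21: →19(W), 17(W), 16(W) — all W, so L
n=22: →20(W), 18(W), 17(W) — all W, so L

22: L, 11: W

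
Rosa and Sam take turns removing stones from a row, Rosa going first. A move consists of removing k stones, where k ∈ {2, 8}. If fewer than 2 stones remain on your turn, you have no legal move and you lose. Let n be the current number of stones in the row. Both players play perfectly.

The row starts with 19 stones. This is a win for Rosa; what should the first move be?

Remove 8, leaving 11.

Work bottom-up. With no move the player to move loses. Otherwise the position is W if at least one move leads to an L position for the opponent, and L if every move leads to a W.
n=0: no move → L
n=1: no move → L
n=2: W (go to 0, an L position)
n=3: W (go to 1, an L position)
n=4: L (sole option 2(W) is W)
n=5: L (sole option 3(W) is W)
n=6: W (go to 4, an L position)
n=7: W (go to 5, an L position)
n=8: W (go to 0, an L position)
n=9: W (go to 1, an L position)
n=10: L (options 8(W), 2(W) are all W)
n=11: L (options 9(W), 3(W) are all W)
n=12: W (go to 10, an L position)
n=13: W (go to 11, an L position)
n=14: L (options 12(W), 6(W) are all W)
n=15: L (options 13(W), 7(W) are all W)
n=16: W (go to 14, an L position)
n=17: W (go to 15, an L position)
n=18: W (go to 10, an L position)
n=19: W (go to 11, an L position)
From 19, the L positions reachable in one move are: 11.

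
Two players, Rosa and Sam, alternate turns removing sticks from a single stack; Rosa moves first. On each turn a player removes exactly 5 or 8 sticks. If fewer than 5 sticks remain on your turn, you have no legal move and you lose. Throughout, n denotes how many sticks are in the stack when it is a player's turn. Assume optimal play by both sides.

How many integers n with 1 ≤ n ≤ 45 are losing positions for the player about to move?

Work bottom-up. With no move the player to move loses. Otherwise the position is W if at least one move leads to an L position for the opponent, and L if every move leads to a W.
n=0: no move → L
n=1: no move → L
n=2: no move → L
n=3: no move → L
n=4: no move → L
n=5: can move to 0, which is L ⇒ W
n=6: can move to 1, which is L ⇒ W
n=7: can move to 2, which is L ⇒ W
n=8: can move to 3, which is L ⇒ W
n=9: can move to 4, which is L ⇒ W
n=10: can move to 2, which is L ⇒ W
n=11: can move to 3, which is L ⇒ W
n=12: can move to 4, which is L ⇒ W
n=13: moves to 8(W), 5(W); every one is W ⇒ L
n=14: moves to 9(W), 6(W); every one is W ⇒ L
n=15: moves to 10(W), 7(W); every one is W ⇒ L
n=16: moves to 11(W), 8(W); every one is W ⇒ L
n=17: moves to 12(W), 9(W); every one is W ⇒ L
n=18: can move to 13, which is L ⇒ W
n=19: can move to 14, which is L ⇒ W
n=20: can move to 15, which is L ⇒ W
n=21: can move to 16, which is L ⇒ W
n=22: can move to 17, which is L ⇒ W
n=23: can move to 15, which is L ⇒ W
n=24: can move to 16, which is L ⇒ W
n=25: can move to 17, which is L ⇒ W
n=26: moves to 21(W), 18(W); every one is W ⇒ L
n=27: moves to 22(W), 19(W); every one is W ⇒ L
n=28: moves to 23(W), 20(W); every one is W ⇒ L
n=29: moves to 24(W), 21(W); every one is W ⇒ L
n=30: moves to 25(W), 22(W); every one is W ⇒ L
n=31: can move to 26, which is L ⇒ W
n=32: can move to 27, which is L ⇒ W
n=33: can move to 28, which is L ⇒ W
n=34: can move to 29, which is L ⇒ W
n=35: can move to 30, which is L ⇒ W
n=36: can move to 28, which is L ⇒ W
n=37: can move to 29, which is L ⇒ W
n=38: can move to 30, which is L ⇒ W
n=39: moves to 34(W), 31(W); every one is W ⇒ L
n=40: moves to 35(W), 32(W); every one is W ⇒ L
n=41: moves to 36(W), 33(W); every one is W ⇒ L
n=42: moves to 37(W), 34(W); every one is W ⇒ L
n=43: moves to 38(W), 35(W); every one is W ⇒ L
n=44: can move to 39, which is L ⇒ W
n=45: can move to 40, which is L ⇒ W
L entries with 1 ≤ n ≤ 45 (n=0 is outside the asked range and is not counted): n = 1, 2, 3, 4, 13, 14, 15, 16, 17, 26, 27, 28, 29, 30, 39, 40, 41, 42, 43; that makes 19.

19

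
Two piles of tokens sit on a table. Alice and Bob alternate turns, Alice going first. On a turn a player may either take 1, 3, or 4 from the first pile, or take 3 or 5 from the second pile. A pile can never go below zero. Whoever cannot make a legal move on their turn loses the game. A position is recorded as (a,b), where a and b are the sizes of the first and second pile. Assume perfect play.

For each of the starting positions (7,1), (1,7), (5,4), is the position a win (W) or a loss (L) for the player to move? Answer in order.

Classify positions by backward induction: terminal positions (no move available) are L. From any other position, the mover wins iff some move reaches an L.
No move ever increases a pile, so every position that can arise here has a ≤ 7 and b ≤ 7; it is enough to label the cells with 0 ≤ a ≤ 7 and 0 ≤ b ≤ 7.
Every move lowers a or b (never raises either), so fill the grid row by row in increasing a, and left to right within a row: each cell's successors are then already labelled.
      b=0  b=1  b=2  b=3  b=4  b=5  b=6  b=7
a=0:    L    L    L    W    W    W    W    W
a=1:    W    W    W    L    L    L    W    W
a=2:    L    L    L    W    W    W    W    W
a=3:    W    W    W    L    L    L    W    W
a=4:    W    W    W    W    W    W    L    L
a=5:    W    W    W    W    W    W    W    W
a=6:    W    W    W    W    W    W    L    L
a=7:    L    L    L    W    W    W    W    W
Cells with no legal move (terminal, hence L): (0,0), (0,1), (0,2).
The remaining L cells, each justified by listing all of its moves:
(1,3): →(0,3)(W), (1,0)(W) — all W, so L
(1,4): →(0,4)(W), (1,1)(W) — all W, so L
(1,5): →(0,5)(W), (1,2)(W), (1,0)(W) — all W, so L
(2,0): →(1,0)(W) only, which is W, so L
(2,1): →(1,1)(W) only, which is W, so L
(2,2): →(1,2)(W) only, which is W, so L
(3,3): →(2,3)(W), (0,3)(W), (3,0)(W) — all W, so L
(3,4): →(2,4)(W), (0,4)(W), (3,1)(W) — all W, so L
(3,5): →(2,5)(W), (0,5)(W), (3,2)(W), (3,0)(W) — all W, so L
(4,6): →(3,6)(W), (1,6)(W), (0,6)(W), (4,3)(W), (4,1)(W) — all W, so L
(4,7): →(3,7)(W), (1,7)(W), (0,7)(W), (4,4)(W), (4,2)(W) — all W, so L
(6,6): →(5,6)(W), (3,6)(W), (2,6)(W), (6,3)(W), (6,1)(W) — all W, so L
(6,7): →(5,7)(W), (3,7)(W), (2,7)(W), (6,4)(W), (6,2)(W) — all W, so L
(7,0): →(6,0)(W), (4,0)(W), (3,0)(W) — all W, so L
(7,1): →(6,1)(W), (4,1)(W), (3,1)(W) — all W, so L
(7,2): →(6,2)(W), (4,2)(W), (3,2)(W) — all W, so L
Every other cell has at least one move into one of the L cells above, so it is W.
(7,1): one of the L cells justified above, so L
(1,7): the move to (1,4) reaches an L cell, so W
(5,4): the move to (1,4) reaches an L cell, so W

(7,1): L, (1,7): W, (5,4): W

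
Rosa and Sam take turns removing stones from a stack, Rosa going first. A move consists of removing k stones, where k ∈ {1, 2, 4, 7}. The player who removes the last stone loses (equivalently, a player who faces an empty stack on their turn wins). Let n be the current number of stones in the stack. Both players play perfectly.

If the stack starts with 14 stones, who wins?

Use the standard recursion: the mover wins at a terminal position; elsewhere, the mover wins exactly when some move hands the opponent an L position.
n=0: no move; the opponent has just taken the last stone and therefore loses → W
n=1: the only move is to 0(W), a W ⇒ L
n=2: can move to 1, which is L ⇒ W
n=3: can move to 1, which is L ⇒ W
n=4: moves to 3(W), 2(W), 0(W); every one is W ⇒ L
n=5: can move to 4, which is L ⇒ W
n=6: can move to 4, which is L ⇒ W
n=7: moves to 6(W), 5(W), 3(W), 0(W); every one is W ⇒ L
n=8: can move to 7, which is L ⇒ W
n=9: can move to 7, which is L ⇒ W
n=10: moves to 9(W), 8(W), 6(W), 3(W); every one is W ⇒ L
n=11: can move to 10, which is L ⇒ W
n=12: can move to 10, which is L ⇒ W
n=13: moves to 12(W), 11(W), 9(W), 6(W); every one is W ⇒ L
n=14: can move to 13, which is L ⇒ W
The starting position 14 is W: Rosa should remove 1, leaving 13, handing over an L position.

Rosa wins.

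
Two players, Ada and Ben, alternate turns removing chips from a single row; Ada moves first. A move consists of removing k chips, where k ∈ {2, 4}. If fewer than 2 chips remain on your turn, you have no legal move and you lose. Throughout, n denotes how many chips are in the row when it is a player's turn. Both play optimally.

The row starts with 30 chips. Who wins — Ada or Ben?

Positions with no move are L. A position that does have a move is losing for the player to move precisely when every available move leads to a winning position for the opponent. Fill in the labels:
n=0: no move → L
n=1: no move → L
n=2: →0(L), so W
n=3: →1(L), so W
n=4: →0(L), so W
n=5: →1(L), so W
n=6: →4(W), 2(W) — all W, so L
n=7: →5(W), 3(W) — all W, so L
n=8: →6(L), so W
n=9: →7(L), so W
n=10: →6(L), so W
n=11: →7(L), so W
n=12: →10(W), 8(W) — all W, so L
n=13: →11(W), 9(W) — all W, so L
n=14: →12(L), so W
n=15: →13(L), so W
n=16: →12(L), so W
n=17: →13(L), so W
n=18: →16(W), 14(W) — all W, so L
n=19: →17(W), 15(W) — all W, so L
n=20: →18(L), so W
n=21: →19(L), so W
n=22: →18(L), so W
n=23: →19(L), so W
n=24: →22(W), 20(W) — all W, so L
n=25: →23(W), 21(W) — all W, so L
n=26: →24(L), so W
n=27: →25(L), so W
n=28: →24(L), so W
n=29: →25(L), so W
n=30: →28(W), 26(W) — all W, so L
The starting position 30 is L: whatever Ada does, the opponent receives a W position.

Ben wins.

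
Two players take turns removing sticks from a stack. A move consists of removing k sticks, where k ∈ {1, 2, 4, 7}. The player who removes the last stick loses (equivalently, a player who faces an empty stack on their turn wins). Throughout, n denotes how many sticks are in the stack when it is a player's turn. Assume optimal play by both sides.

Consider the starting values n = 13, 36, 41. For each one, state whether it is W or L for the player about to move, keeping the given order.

Compute win/loss labels from the base case upward. A position with no move is W. Any other position is W if it can reach an L in one move, else L.
n=0: no move; the opponent has just taken the last stick and therefore loses → W
n=1: only reaches 0(W), which is W → L
n=2: reaches L-position 1 → W
n=3: reaches L-position 1 → W
n=4: only reaches 3(W), 2(W), 0(W), all W → L
n=5: reaches L-position 4 → W
n=6: reaches L-position 4 → W
n=7: only reaches 6(W), 5(W), 3(W), 0(W), all W → L
n=8: reaches L-position 7 → W
n=9: reaches L-position 7 → W
n=10: only reaches 9(W), 8(W), 6(W), 3(W), all W → L
n=11: reaches L-position 10 → W
n=12: reaches L-position 10 → W
n=13: only reaches 12(W), 11(W), 9(W), 6(W), all W → L
n=14: reaches L-position 13 → W
n=15: reaches L-position 13 → W
n=16: only reaches 15(W), 14(W), 12(W), 9(W), all W → L
n=17: reaches L-position 16 → W
n=18: reaches L-position 16 → W
n=19: only reaches 18(W), 17(W), 15(W), 12(W), all W → L
n=20: reaches L-position 19 → W
n=21: reaches L-position 19 → W
n=22: only reaches 21(W), 20(W), 18(W), 15(W), all W → L
n=23: reaches L-position 22 → W
n=24: reaches L-position 22 → W
n=25: only reaches 24(W), 23(W), 21(W), 18(W), all W → L
n=26: reaches L-position 25 → W
n=27: reaches L-position 25 → W
n=28: only reaches 27(W), 26(W), 24(W), 21(W), all W → L
n=29: reaches L-position 28 → W
n=30: reaches L-position 28 → W
n=31: only reaches 30(W), 29(W), 27(W), 24(W), all W → L
n=32: reaches L-position 31 → W
n=33: reaches L-position 31 → W
n=34: only reaches 33(W), 32(W), 30(W), 27(W), all W → L
n=35: reaches L-position 34 → W
n=36: reaches L-position 34 → W
n=37: only reaches 36(W), 35(W), 33(W), 30(W), all W → L
n=38: reaches L-position 37 → W
n=39: reaches L-position 37 → W
n=40: only reaches 39(W), 38(W), 36(W), 33(W), all W → L
n=41: reaches L-position 40 → W

13: L, 36: W, 41: W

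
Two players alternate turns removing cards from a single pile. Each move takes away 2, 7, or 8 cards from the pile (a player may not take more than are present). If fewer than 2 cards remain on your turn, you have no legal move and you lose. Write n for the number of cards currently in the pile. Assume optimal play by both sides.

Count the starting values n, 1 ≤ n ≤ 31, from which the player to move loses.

12

Label each position W (a win for the player to move) or L (a loss). A position with no legal move is L; any other position is W exactly when some move reaches an L, and L when every move reaches a W.
n=0: no move → L
n=1: no move → L
n=2: can move to 0, which is L ⇒ W
n=3: can move to 1, which is L ⇒ W
n=4: the only move is to 2(W), a W ⇒ L
n=5: the only move is to 3(W), a W ⇒ L
n=6: can move to 4, which is L ⇒ W
n=7: can move to 5, which is L ⇒ W
n=8: can move to 1, which is L ⇒ W
n=9: can move to 1, which is L ⇒ W
n=10: moves to 8(W), 3(W), 2(W); every one is W ⇒ L
n=11: can move to 4, which is L ⇒ W
n=12: can move to 10, which is L ⇒ W
n=13: can move to 5, which is L ⇒ W
n=14: moves to 12(W), 7(W), 6(W); every one is W ⇒ L
n=15: moves to 13(W), 8(W), 7(W); every one is W ⇒ L
n=16: can move to 14, which is L ⇒ W
n=17: can move to 15, which is L ⇒ W
n=18: can move to 10, which is L ⇒ W
n=19: moves to 17(W), 12(W), 11(W); every one is W ⇒ L
n=20: moves to 18(W), 13(W), 12(W); every one is W ⇒ L
n=21: can move to 19, which is L ⇒ W
n=22: can move to 20, which is L ⇒ W
n=23: can move to 15, which is L ⇒ W
n=24: moves to 22(W), 17(W), 16(W); every one is W ⇒ L
n=25: moves to 23(W), 18(W), 17(W); every one is W ⇒ L
n=26: can move to 24, which is L ⇒ W
n=27: can move to 25, which is L ⇒ W
n=28: can move to 20, which is L ⇒ W
n=29: moves to 27(W), 22(W), 21(W); every one is W ⇒ L
n=30: moves to 28(W), 23(W), 22(W); every one is W ⇒ L
n=31: can move to 29, which is L ⇒ W
L entries with 1 ≤ n ≤ 31 (n=0 is outside the asked range and is not counted): n = 1, 4, 5, 10, 14, 15, 19, 20, 24, 25, 29, 30; that makes 12.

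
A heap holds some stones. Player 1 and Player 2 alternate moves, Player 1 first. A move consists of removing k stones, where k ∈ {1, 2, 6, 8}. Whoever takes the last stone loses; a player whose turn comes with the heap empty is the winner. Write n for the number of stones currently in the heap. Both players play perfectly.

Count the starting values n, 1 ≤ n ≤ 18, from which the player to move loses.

6

Compute win/loss labels from the base case upward. A position with no move is W. Any other position is W if it can reach an L in one move, else L.
n=0: no move; the opponent has just taken the last stone and therefore loses → W
n=1: only reaches 0(W), which is W → L
n=2: reaches L-position 1 → W
n=3: reaches L-position 1 → W
n=4: only reaches 3(W), 2(W), all W → L
n=5: reaches L-position 4 → W
n=6: reaches L-position 4 → W
n=7: reaches L-position 1 → W
n=8: only reaches 7(W), 6(W), 2(W), 0(W), all W → L
n=9: reaches L-position 8 → W
n=10: reaches L-position 8 → W
n=11: only reaches 10(W), 9(W), 5(W), 3(W), all W → L
n=12: reaches L-position 11 → W
n=13: reaches L-position 11 → W
n=14: reaches L-position 8 → W
n=15: only reaches 14(W), 13(W), 9(W), 7(W), all W → L
n=16: reaches L-position 15 → W
n=17: reaches L-position 15 → W
n=18: only reaches 17(W), 16(W), 12(W), 10(W), all W → L
L entries with 1 ≤ n ≤ 18 (the range starts at n=1): n = 1, 4, 8, 11, 15, 18; that makes 6.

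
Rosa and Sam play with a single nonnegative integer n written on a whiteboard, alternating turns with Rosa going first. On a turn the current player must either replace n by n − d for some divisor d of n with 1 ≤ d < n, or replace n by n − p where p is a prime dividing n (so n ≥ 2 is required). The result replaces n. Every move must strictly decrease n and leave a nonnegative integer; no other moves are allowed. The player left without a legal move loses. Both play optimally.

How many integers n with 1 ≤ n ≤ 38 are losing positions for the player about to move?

Work bottom-up. With no move the player to move loses. Otherwise the position is W if at least one move leads to an L position for the opponent, and L if every move leads to a W.
n=0: no move → L
n=1: no move → L
n=2: reaches L-position 0 → W
n=3: reaches L-position 0 → W
n=4: only reaches 2(W), 3(W), all W → L
n=5: reaches L-position 0 → W
n=6: reaches L-position 4 → W
n=7: reaches L-position 0 → W
n=8: reaches L-position 4 → W
n=9: only reaches 6(W), 8(W), all W → L
n=10: reaches L-position 9 → W
n=11: reaches L-position 0 → W
n=12: reaches L-position 9 → W
n=13: reaches L-position 0 → W
n=14: only reaches 7(W), 12(W), 13(W), all W → L
n=15: reaches L-position 14 → W
n=16: reaches L-position 14 → W
n=17: reaches L-position 0 → W
n=18: reaches L-position 9 → W
n=19: reaches L-position 0 → W
n=20: only reaches 10(W), 15(W), 16(W), 18(W), 19(W), all W → L
n=21: reaches L-position 14 → W
n=22: reaches L-position 20 → W
n=23: reaches L-position 0 → W
n=24: reaches L-position 20 → W
n=25: reaches L-position 20 → W
n=26: only reaches 13(W), 24(W), 25(W), all W → L
n=27: reaches L-position 26 → W
n=28: reaches L-position 14 → W
n=29: reaches L-position 0 → W
n=30: reaches L-position 20 → W
n=31: reaches L-position 0 → W
n=32: only reaches 16(W), 24(W), 28(W), 30(W), 31(W), all W → L
n=33: reaches L-position 32 → W
n=34: reaches L-position 32 → W
n=35: only reaches 28(W), 30(W), 34(W), all W → L
n=36: reaches L-position 32 → W
n=37: reaches L-position 0 → W
n=38: only reaches 19(W), 36(W), 37(W), all W → L
L entries with 1 ≤ n ≤ 38 (n=0 is outside the asked range and is not counted): n = 1, 4, 9, 14, 20, 26, 32, 35, 38; that makes 9.

9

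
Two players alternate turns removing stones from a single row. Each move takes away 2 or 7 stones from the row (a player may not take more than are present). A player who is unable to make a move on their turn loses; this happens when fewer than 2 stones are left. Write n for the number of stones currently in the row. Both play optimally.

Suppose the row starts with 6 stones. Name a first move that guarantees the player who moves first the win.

Use the standard recursion: the mover loses at a terminal position; elsewhere, the mover wins exactly when some move hands the opponent an L position.
n=0: no move → L
n=1: no move → L
n=2: W (go to 0, an L position)
n=3: W (go to 1, an L position)
n=4: L (sole option 2(W) is W)
n=5: L (sole option 3(W) is W)
n=6: W (go to 4, an L position)
From 6, the L positions reachable in one move are: 4.

Remove 2, leaving 4.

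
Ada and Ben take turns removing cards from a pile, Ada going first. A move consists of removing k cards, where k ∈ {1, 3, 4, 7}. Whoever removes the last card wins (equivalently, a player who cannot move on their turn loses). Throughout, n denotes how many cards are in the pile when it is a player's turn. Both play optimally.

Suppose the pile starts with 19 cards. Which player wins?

Ada wins.

Classify positions by backward induction: terminal positions (no move available) are L. From any other position, the mover wins iff some move reaches an L.
n=0: no move → L
n=1: can move to 0, which is L ⇒ W
n=2: the only move is to 1(W), a W ⇒ L
n=3: can move to 2, which is L ⇒ W
n=4: can move to 0, which is L ⇒ W
n=5: can move to 2, which is L ⇒ W
n=6: can move to 2, which is L ⇒ W
n=7: can move to 0, which is L ⇒ W
n=8: moves to 7(W), 5(W), 4(W), 1(W); every one is W ⇒ L
n=9: can move to 8, which is L ⇒ W
n=10: moves to 9(W), 7(W), 6(W), 3(W); every one is W ⇒ L
n=11: can move to 10, which is L ⇒ W
n=12: can move to 8, which is L ⇒ W
n=13: can move to 10, which is L ⇒ W
n=14: can move to 10, which is L ⇒ W
n=15: can move to 8, which is L ⇒ W
n=16: moves to 15(W), 13(W), 12(W), 9(W); every one is W ⇒ L
n=17: can move to 16, which is L ⇒ W
n=18: moves to 17(W), 15(W), 14(W), 11(W); every one is W ⇒ L
n=19: can move to 18, which is L ⇒ W
The starting position 19 is W: Ada should remove 1, leaving 18, handing over an L position.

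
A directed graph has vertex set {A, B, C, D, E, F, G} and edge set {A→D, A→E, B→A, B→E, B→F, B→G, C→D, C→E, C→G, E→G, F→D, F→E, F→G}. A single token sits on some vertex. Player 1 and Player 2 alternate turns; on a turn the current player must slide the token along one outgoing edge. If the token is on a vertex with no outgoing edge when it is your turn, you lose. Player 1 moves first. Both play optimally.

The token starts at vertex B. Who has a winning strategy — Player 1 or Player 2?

Player 1 wins.

Compute win/loss labels from the base case upward. A position with no move is L. Any other position is W if it can reach an L in one move, else L.
Every edge goes from a vertex to one that appears earlier in the order D, G, E, F, A, B, C, so processing vertices in that order labels each vertex after all of its successors.
D: no outgoing edge → L
G: no outgoing edge → L
E: reaches L-position G → W
F: reaches L-position G → W
A: reaches L-position D → W
B: reaches L-position G → W
C: reaches L-position G → W
From B Player 1 can move to G, reaching an L position.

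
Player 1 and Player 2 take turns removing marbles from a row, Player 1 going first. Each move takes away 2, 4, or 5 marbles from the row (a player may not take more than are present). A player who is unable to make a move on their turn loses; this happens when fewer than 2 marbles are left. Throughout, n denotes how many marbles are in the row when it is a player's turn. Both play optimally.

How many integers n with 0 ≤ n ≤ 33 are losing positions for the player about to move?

Use the standard recursion: the mover loses at a terminal position; elsewhere, the mover wins exactly when some move hands the opponent an L position.
n=0: no move → L
n=1: no move → L
n=2: can move to 0, which is L ⇒ W
n=3: can move to 1, which is L ⇒ W
n=4: can move to 0, which is L ⇒ W
n=5: can move to 1, which is L ⇒ W
n=6: can move to 1, which is L ⇒ W
n=7: moves to 5(W), 3(W), 2(W); every one is W ⇒ L
n=8: moves to 6(W), 4(W), 3(W); every one is W ⇒ L
n=9: can move to 7, which is L ⇒ W
n=10: can move to 8, which is L ⇒ W
n=11: can move to 7, which is L ⇒ W
n=12: can move to 8, which is L ⇒ W
n=13: can move to 8, which is L ⇒ W
n=14: moves to 12(W), 10(W), 9(W); every one is W ⇒ L
n=15: moves to 13(W), 11(W), 10(W); every one is W ⇒ L
n=16: can move to 14, which is L ⇒ W
n=17: can move to 15, which is L ⇒ W
n=18: can move to 14, which is L ⇒ W
n=19: can move to 15, which is L ⇒ W
n=20: can move to 15, which is L ⇒ W
n=21: moves to 19(W), 17(W), 16(W); every one is W ⇒ L
n=22: moves to 20(W), 18(W), 17(W); every one is W ⇒ L
n=23: can move to 21, which is L ⇒ W
n=24: can move to 22, which is L ⇒ W
n=25: can move to 21, which is L ⇒ W
n=26: can move to 22, which is L ⇒ W
n=27: can move to 22, which is L ⇒ W
n=28: moves to 26(W), 24(W), 23(W); every one is W ⇒ L
n=29: moves to 27(W), 25(W), 24(W); every one is W ⇒ L
n=30: can move to 28, which is L ⇒ W
n=31: can move to 29, which is L ⇒ W
n=32: can move to 28, which is L ⇒ W
n=33: can move to 29, which is L ⇒ W
L entries with 0 ≤ n ≤ 33: n = 0, 1, 7, 8, 14, 15, 21, 22, 28, 29; that makes 10.

10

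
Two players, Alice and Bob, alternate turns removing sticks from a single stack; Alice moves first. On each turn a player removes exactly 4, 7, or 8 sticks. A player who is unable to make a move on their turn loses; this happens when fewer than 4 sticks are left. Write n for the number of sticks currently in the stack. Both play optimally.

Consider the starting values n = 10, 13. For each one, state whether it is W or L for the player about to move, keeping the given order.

10: W, 13: L

Use the standard recursion: the mover loses at a terminal position; elsewhere, the mover wins exactly when some move hands the opponent an L position.
n=0: no move → L
n=1: no move → L
n=2: no move → L
n=3: no move → L
n=4: reaches L-position 0 → W
n=5: reaches L-position 1 → W
n=6: reaches L-position 2 → W
n=7: reaches L-position 3 → W
n=8: reaches L-position 1 → W
n=9: reaches L-position 2 → W
n=10: reaches L-position 3 → W
n=11: reaches L-position 3 → W
n=12: only reaches 8(W), 5(W), 4(W), all W → L
n=13: only reaches 9(W), 6(W), 5(W), all W → L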